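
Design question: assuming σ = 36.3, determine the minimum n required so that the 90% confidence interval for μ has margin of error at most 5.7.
n ≥ 110

For margin E ≤ 5.7:
n ≥ (z* · σ / E)²
n ≥ (1.645 · 36.3 / 5.7)²
n ≥ 109.75

Minimum n = 110 (rounding up)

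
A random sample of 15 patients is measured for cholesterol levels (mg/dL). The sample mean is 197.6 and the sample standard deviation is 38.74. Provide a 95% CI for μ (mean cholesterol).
(176.14, 219.06)

t-interval (σ unknown):
df = n - 1 = 14
t* = 2.145 for 95% confidence

Margin of error = t* · s/√n = 2.145 · 38.74/√15 = 21.46

CI: (176.14, 219.06)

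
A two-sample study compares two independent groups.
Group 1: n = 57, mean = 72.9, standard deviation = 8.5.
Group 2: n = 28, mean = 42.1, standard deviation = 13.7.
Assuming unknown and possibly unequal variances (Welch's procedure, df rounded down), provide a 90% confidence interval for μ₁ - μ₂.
(26.04, 35.56)

Difference: x̄₁ - x̄₂ = 30.80
SE = √(s₁²/n₁ + s₂²/n₂) = √(8.5²/57 + 13.7²/28) = 2.8233
df = 37.53 → 37 (Welch–Satterthwaite, rounded down)
t* = 1.687

CI: 30.80 ± 1.687 · 2.8233 = 30.80 ± 4.76 = (26.04, 35.56)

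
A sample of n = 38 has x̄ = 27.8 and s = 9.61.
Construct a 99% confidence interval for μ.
(23.57, 32.03)

t-interval (σ unknown):
df = n - 1 = 37
t* = 2.715 for 99% confidence

Margin of error = t* · s/√n = 2.715 · 9.61/√38 = 4.23

CI: (23.57, 32.03)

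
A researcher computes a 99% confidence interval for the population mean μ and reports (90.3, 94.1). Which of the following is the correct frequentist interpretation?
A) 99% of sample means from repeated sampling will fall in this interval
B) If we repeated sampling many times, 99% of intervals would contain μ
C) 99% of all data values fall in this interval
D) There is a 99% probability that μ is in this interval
B

A) Wrong — coverage applies to intervals containing μ, not to future x̄ values.
B) Correct — this is the frequentist long-run coverage interpretation.
C) Wrong — a CI is about the parameter μ, not individual data values.
D) Wrong — μ is fixed; the randomness lives in the interval, not in μ.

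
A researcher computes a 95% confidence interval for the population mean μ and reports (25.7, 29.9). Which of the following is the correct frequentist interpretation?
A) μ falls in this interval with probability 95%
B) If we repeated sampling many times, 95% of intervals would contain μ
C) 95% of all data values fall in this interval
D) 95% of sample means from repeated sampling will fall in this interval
B

A) Wrong — μ is fixed; the randomness lives in the interval, not in μ.
B) Correct — this is the frequentist long-run coverage interpretation.
C) Wrong — a CI is about the parameter μ, not individual data values.
D) Wrong — coverage applies to intervals containing μ, not to future x̄ values.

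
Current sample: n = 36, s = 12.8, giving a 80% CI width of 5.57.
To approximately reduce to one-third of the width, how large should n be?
n ≈ 324

CI width ∝ 1/√n
To reduce width by factor 3, need √n to grow by 3 → need 3² = 9 times as many samples.

Current: n = 36, width = 5.57
New: n = 324, width ≈ 1.83

Width reduced by factor of 5.57/1.83 = 3.04.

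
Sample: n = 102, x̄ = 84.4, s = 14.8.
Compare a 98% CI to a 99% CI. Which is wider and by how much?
99% CI is wider by 0.76

df = 101
98% CI: t* = 2.364, (80.94, 87.86), width = 2 · t* · s/√n = 6.93
99% CI: t* = 2.625, (80.55, 88.25), width = 2 · t* · s/√n = 7.69

The 99% CI is wider by 7.69 - 6.93 = 0.76.
Higher confidence requires a wider interval.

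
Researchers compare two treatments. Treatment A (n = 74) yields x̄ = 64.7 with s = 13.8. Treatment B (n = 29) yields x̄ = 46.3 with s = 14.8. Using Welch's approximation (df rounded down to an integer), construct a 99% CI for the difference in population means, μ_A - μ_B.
(9.87, 26.93)

Difference: x̄₁ - x̄₂ = 18.40
SE = √(s₁²/n₁ + s₂²/n₂) = √(13.8²/74 + 14.8²/29) = 3.1822
df = 48.19 → 48 (Welch–Satterthwaite, rounded down)
t* = 2.682

CI: 18.40 ± 2.682 · 3.1822 = 18.40 ± 8.53 = (9.87, 26.93)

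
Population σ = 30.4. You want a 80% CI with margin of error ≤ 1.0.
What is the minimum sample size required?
n ≥ 1519

For margin E ≤ 1.0:
n ≥ (z* · σ / E)²
n ≥ (1.282 · 30.4 / 1.0)²
n ≥ 1518.88

Minimum n = 1519 (rounding up)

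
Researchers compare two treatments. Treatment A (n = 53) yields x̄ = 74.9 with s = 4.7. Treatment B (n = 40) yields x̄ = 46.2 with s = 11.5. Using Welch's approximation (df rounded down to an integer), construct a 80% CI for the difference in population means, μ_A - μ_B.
(26.19, 31.21)

Difference: x̄₁ - x̄₂ = 28.70
SE = √(s₁²/n₁ + s₂²/n₂) = √(4.7²/53 + 11.5²/40) = 1.9295
df = 48.87 → 48 (Welch–Satterthwaite, rounded down)
t* = 1.299

CI: 28.70 ± 1.299 · 1.9295 = 28.70 ± 2.51 = (26.19, 31.21)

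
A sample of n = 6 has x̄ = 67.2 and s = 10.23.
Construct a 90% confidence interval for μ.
(58.78, 75.62)

t-interval (σ unknown):
df = n - 1 = 5
t* = 2.015 for 90% confidence

Margin of error = t* · s/√n = 2.015 · 10.23/√6 = 8.42

CI: (58.78, 75.62)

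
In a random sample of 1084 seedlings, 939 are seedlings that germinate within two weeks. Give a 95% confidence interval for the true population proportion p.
(0.846, 0.887)

Proportion CI:
p̂ = 939/1084 = 0.86624
SE = √(p̂(1-p̂)/n) = √(0.86624 · 0.13376 / 1084) = 0.01034

z* = 1.960
Margin = z* · SE = 1.960 · 0.01034 = 0.0203

CI: 0.86624 ± 0.0203 = (0.846, 0.887)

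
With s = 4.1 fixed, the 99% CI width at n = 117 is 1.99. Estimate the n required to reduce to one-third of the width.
n ≈ 1053

CI width ∝ 1/√n
To reduce width by factor 3, need √n to grow by 3 → need 3² = 9 times as many samples.

Current: n = 117, width = 1.99
New: n = 1053, width ≈ 0.65

Width reduced by factor of 1.99/0.65 = 3.06.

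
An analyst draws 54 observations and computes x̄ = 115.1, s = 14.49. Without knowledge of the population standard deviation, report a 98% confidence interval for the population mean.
(110.37, 119.83)

t-interval (σ unknown):
df = n - 1 = 53
t* = 2.399 for 98% confidence

Margin of error = t* · s/√n = 2.399 · 14.49/√54 = 4.73

CI: (110.37, 119.83)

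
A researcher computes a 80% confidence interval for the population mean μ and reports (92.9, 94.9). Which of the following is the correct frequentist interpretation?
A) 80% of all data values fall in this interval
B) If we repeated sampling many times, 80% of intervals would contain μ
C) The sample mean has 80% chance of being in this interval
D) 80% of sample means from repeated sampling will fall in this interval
B

A) Wrong — a CI is about the parameter μ, not individual data values.
B) Correct — this is the frequentist long-run coverage interpretation.
C) Wrong — x̄ is observed and sits in the interval by construction.
D) Wrong — coverage applies to intervals containing μ, not to future x̄ values.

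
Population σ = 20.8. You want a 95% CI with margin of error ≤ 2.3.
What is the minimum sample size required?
n ≥ 315

For margin E ≤ 2.3:
n ≥ (z* · σ / E)²
n ≥ (1.960 · 20.8 / 2.3)²
n ≥ 314.18

Minimum n = 315 (rounding up)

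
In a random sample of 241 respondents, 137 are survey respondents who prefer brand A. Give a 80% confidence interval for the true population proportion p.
(0.528, 0.609)

Proportion CI:
p̂ = 137/241 = 0.56846
SE = √(p̂(1-p̂)/n) = √(0.56846 · 0.43154 / 241) = 0.03190

z* = 1.282
Margin = z* · SE = 1.282 · 0.03190 = 0.0409

CI: 0.56846 ± 0.0409 = (0.528, 0.609)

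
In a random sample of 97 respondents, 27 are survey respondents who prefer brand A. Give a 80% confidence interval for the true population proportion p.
(0.220, 0.337)

Proportion CI:
p̂ = 27/97 = 0.27835
SE = √(p̂(1-p̂)/n) = √(0.27835 · 0.72165 / 97) = 0.04551

z* = 1.282
Margin = z* · SE = 1.282 · 0.04551 = 0.0583

CI: 0.27835 ± 0.0583 = (0.220, 0.337)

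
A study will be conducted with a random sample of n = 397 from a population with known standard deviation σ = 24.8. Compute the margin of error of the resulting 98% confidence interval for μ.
Margin of error = 2.90

Margin of error = z* · σ/√n
= 2.326 · 24.8/√397
= 2.326 · 24.8/19.9249
= 2.90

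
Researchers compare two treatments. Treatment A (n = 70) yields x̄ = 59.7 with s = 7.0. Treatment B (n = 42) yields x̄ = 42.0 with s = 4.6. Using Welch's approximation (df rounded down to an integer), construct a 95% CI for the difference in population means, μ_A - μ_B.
(15.53, 19.87)

Difference: x̄₁ - x̄₂ = 17.70
SE = √(s₁²/n₁ + s₂²/n₂) = √(7.0²/70 + 4.6²/42) = 1.0972
df = 109.02 → 109 (Welch–Satterthwaite, rounded down)
t* = 1.982

CI: 17.70 ± 1.982 · 1.0972 = 17.70 ± 2.17 = (15.53, 19.87)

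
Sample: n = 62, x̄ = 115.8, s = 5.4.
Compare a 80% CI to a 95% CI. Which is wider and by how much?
95% CI is wider by 0.96

df = 61
80% CI: t* = 1.296, (114.91, 116.69), width = 2 · t* · s/√n = 1.78
95% CI: t* = 2.000, (114.43, 117.17), width = 2 · t* · s/√n = 2.74

The 95% CI is wider by 2.74 - 1.78 = 0.96.
Higher confidence requires a wider interval.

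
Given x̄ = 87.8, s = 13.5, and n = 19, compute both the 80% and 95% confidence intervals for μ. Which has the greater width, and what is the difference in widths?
95% CI is wider by 4.77

df = 18
80% CI: t* = 1.330, (83.68, 91.92), width = 2 · t* · s/√n = 8.24
95% CI: t* = 2.101, (81.29, 94.31), width = 2 · t* · s/√n = 13.01

The 95% CI is wider by 13.01 - 8.24 = 4.77.
Higher confidence requires a wider interval.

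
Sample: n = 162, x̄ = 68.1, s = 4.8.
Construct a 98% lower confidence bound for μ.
μ ≥ 67.32

Lower bound (one-sided):
t* = 2.071 (one-sided for 98%)
Lower bound = x̄ - t* · s/√n = 68.1 - 2.071 · 4.8/√162 = 67.32

We are 98% confident that μ ≥ 67.32.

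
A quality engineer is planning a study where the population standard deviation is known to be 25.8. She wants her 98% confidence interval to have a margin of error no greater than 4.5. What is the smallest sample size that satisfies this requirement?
n ≥ 178

For margin E ≤ 4.5:
n ≥ (z* · σ / E)²
n ≥ (2.326 · 25.8 / 4.5)²
n ≥ 177.84

Minimum n = 178 (rounding up)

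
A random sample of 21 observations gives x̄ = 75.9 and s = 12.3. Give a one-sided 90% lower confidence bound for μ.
μ ≥ 72.34

Lower bound (one-sided):
t* = 1.325 (one-sided for 90%)
Lower bound = x̄ - t* · s/√n = 75.9 - 1.325 · 12.3/√21 = 72.34

We are 90% confident that μ ≥ 72.34.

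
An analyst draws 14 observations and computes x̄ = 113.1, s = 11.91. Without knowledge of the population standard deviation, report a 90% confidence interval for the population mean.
(107.46, 118.74)

t-interval (σ unknown):
df = n - 1 = 13
t* = 1.771 for 90% confidence

Margin of error = t* · s/√n = 1.771 · 11.91/√14 = 5.64

CI: (107.46, 118.74)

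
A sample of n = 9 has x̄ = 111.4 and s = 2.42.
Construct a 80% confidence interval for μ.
(110.27, 112.53)

t-interval (σ unknown):
df = n - 1 = 8
t* = 1.397 for 80% confidence

Margin of error = t* · s/√n = 1.397 · 2.42/√9 = 1.13

CI: (110.27, 112.53)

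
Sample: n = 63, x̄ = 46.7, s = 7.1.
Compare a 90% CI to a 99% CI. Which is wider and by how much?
99% CI is wider by 1.76

df = 62
90% CI: t* = 1.670, (45.21, 48.19), width = 2 · t* · s/√n = 2.99
99% CI: t* = 2.657, (44.32, 49.08), width = 2 · t* · s/√n = 4.75

The 99% CI is wider by 4.75 - 2.99 = 1.76.
Higher confidence requires a wider interval.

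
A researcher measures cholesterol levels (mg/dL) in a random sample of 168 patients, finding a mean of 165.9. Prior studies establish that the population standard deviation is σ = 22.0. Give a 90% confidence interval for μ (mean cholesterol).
(163.11, 168.69)

z-interval (σ known):
z* = 1.645 for 90% confidence

Margin of error = z* · σ/√n = 1.645 · 22.0/√168 = 2.79

CI: (165.9 - 2.79, 165.9 + 2.79) = (163.11, 168.69)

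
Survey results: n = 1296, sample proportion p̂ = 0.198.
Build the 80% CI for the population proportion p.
(0.184, 0.212)

Proportion CI:
SE = √(p̂(1-p̂)/n) = √(0.198 · 0.802 / 1296) = 0.01107

z* = 1.282
Margin = z* · SE = 1.282 · 0.01107 = 0.0142

CI: 0.198 ± 0.0142 = (0.184, 0.212)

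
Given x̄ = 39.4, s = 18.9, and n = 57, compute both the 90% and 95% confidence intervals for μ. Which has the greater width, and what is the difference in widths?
95% CI is wider by 1.65

df = 56
90% CI: t* = 1.673, (35.21, 43.59), width = 2 · t* · s/√n = 8.38
95% CI: t* = 2.003, (34.39, 44.41), width = 2 · t* · s/√n = 10.03

The 95% CI is wider by 10.03 - 8.38 = 1.65.
Higher confidence requires a wider interval.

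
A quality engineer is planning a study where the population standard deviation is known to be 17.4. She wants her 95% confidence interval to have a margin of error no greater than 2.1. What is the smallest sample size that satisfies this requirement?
n ≥ 264

For margin E ≤ 2.1:
n ≥ (z* · σ / E)²
n ≥ (1.960 · 17.4 / 2.1)²
n ≥ 263.74

Minimum n = 264 (rounding up)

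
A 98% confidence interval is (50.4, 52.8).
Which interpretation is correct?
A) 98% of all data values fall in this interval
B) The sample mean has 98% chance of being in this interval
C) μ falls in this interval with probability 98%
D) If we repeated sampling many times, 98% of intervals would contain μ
D

A) Wrong — a CI is about the parameter μ, not individual data values.
B) Wrong — x̄ is observed and sits in the interval by construction.
C) Wrong — μ is fixed; the randomness lives in the interval, not in μ.
D) Correct — this is the frequentist long-run coverage interpretation.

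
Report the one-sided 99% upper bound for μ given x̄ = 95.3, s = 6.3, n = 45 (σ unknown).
μ ≤ 97.57

Upper bound (one-sided):
t* = 2.414 (one-sided for 99%)
Upper bound = x̄ + t* · s/√n = 95.3 + 2.414 · 6.3/√45 = 97.57

We are 99% confident that μ ≤ 97.57.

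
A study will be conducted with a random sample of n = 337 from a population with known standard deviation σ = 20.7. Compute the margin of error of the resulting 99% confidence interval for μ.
Margin of error = 2.90

Margin of error = z* · σ/√n
= 2.576 · 20.7/√337
= 2.576 · 20.7/18.3576
= 2.90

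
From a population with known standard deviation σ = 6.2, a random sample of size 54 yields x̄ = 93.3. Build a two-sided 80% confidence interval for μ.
(92.22, 94.38)

z-interval (σ known):
z* = 1.282 for 80% confidence

Margin of error = z* · σ/√n = 1.282 · 6.2/√54 = 1.08

CI: (93.3 - 1.08, 93.3 + 1.08) = (92.22, 94.38)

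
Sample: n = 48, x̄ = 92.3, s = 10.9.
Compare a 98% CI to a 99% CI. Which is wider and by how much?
99% CI is wider by 0.87

df = 47
98% CI: t* = 2.408, (88.51, 96.09), width = 2 · t* · s/√n = 7.58
99% CI: t* = 2.685, (88.08, 96.52), width = 2 · t* · s/√n = 8.45

The 99% CI is wider by 8.45 - 7.58 = 0.87.
Higher confidence requires a wider interval.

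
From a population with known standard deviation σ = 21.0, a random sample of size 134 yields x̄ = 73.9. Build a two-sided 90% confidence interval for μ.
(70.92, 76.88)

z-interval (σ known):
z* = 1.645 for 90% confidence

Margin of error = z* · σ/√n = 1.645 · 21.0/√134 = 2.98

CI: (73.9 - 2.98, 73.9 + 2.98) = (70.92, 76.88)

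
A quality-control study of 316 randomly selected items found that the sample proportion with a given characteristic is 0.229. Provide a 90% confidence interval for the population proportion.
(0.190, 0.268)

Proportion CI:
SE = √(p̂(1-p̂)/n) = √(0.229 · 0.771 / 316) = 0.02364

z* = 1.645
Margin = z* · SE = 1.645 · 0.02364 = 0.0389

CI: 0.229 ± 0.0389 = (0.190, 0.268)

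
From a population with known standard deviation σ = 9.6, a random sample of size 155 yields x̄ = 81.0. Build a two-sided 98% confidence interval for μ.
(79.21, 82.79)

z-interval (σ known):
z* = 2.326 for 98% confidence

Margin of error = z* · σ/√n = 2.326 · 9.6/√155 = 1.79

CI: (81.0 - 1.79, 81.0 + 1.79) = (79.21, 82.79)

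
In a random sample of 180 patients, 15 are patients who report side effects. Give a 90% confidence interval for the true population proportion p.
(0.049, 0.117)

Proportion CI:
p̂ = 15/180 = 0.08333
SE = √(p̂(1-p̂)/n) = √(0.08333 · 0.91667 / 180) = 0.02060

z* = 1.645
Margin = z* · SE = 1.645 · 0.02060 = 0.0339

CI: 0.08333 ± 0.0339 = (0.049, 0.117)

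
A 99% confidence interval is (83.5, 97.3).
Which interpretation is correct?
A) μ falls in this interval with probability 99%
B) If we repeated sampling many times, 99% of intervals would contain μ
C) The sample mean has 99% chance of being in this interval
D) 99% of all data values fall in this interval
B

A) Wrong — μ is fixed; the randomness lives in the interval, not in μ.
B) Correct — this is the frequentist long-run coverage interpretation.
C) Wrong — x̄ is observed and sits in the interval by construction.
D) Wrong — a CI is about the parameter μ, not individual data values.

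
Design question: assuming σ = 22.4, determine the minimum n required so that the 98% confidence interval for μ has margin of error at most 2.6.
n ≥ 402

For margin E ≤ 2.6:
n ≥ (z* · σ / E)²
n ≥ (2.326 · 22.4 / 2.6)²
n ≥ 401.58

Minimum n = 402 (rounding up)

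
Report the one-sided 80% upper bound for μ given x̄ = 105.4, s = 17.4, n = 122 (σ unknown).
μ ≤ 106.73

Upper bound (one-sided):
t* = 0.845 (one-sided for 80%)
Upper bound = x̄ + t* · s/√n = 105.4 + 0.845 · 17.4/√122 = 106.73

We are 80% confident that μ ≤ 106.73.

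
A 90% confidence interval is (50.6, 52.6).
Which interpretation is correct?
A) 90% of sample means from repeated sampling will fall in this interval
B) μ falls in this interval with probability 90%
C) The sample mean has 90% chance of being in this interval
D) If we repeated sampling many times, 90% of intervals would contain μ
D

A) Wrong — coverage applies to intervals containing μ, not to future x̄ values.
B) Wrong — μ is fixed; the randomness lives in the interval, not in μ.
C) Wrong — x̄ is observed and sits in the interval by construction.
D) Correct — this is the frequentist long-run coverage interpretation.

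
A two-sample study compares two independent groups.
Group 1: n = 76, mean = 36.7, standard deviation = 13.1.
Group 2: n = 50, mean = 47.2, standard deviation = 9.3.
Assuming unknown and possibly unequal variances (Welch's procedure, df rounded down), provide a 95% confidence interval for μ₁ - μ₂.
(-14.45, -6.55)

Difference: x̄₁ - x̄₂ = -10.50
SE = √(s₁²/n₁ + s₂²/n₂) = √(13.1²/76 + 9.3²/50) = 1.9970
df = 123.23 → 123 (Welch–Satterthwaite, rounded down)
t* = 1.979

CI: -10.50 ± 1.979 · 1.9970 = -10.50 ± 3.95 = (-14.45, -6.55)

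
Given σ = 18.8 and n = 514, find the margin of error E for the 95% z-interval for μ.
Margin of error = 1.63

Margin of error = z* · σ/√n
= 1.960 · 18.8/√514
= 1.960 · 18.8/22.6716
= 1.63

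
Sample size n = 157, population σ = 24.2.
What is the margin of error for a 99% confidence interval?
Margin of error = 4.98

Margin of error = z* · σ/√n
= 2.576 · 24.2/√157
= 2.576 · 24.2/12.5300
= 4.98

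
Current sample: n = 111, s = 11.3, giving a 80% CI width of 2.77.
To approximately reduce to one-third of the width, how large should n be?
n ≈ 999

CI width ∝ 1/√n
To reduce width by factor 3, need √n to grow by 3 → need 3² = 9 times as many samples.

Current: n = 111, width = 2.77
New: n = 999, width ≈ 0.92

Width reduced by factor of 2.77/0.92 = 3.01.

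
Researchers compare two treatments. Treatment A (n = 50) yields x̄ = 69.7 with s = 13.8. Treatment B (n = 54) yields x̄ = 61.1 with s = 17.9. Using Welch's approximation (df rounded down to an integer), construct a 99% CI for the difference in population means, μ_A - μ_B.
(0.40, 16.80)

Difference: x̄₁ - x̄₂ = 8.60
SE = √(s₁²/n₁ + s₂²/n₂) = √(13.8²/50 + 17.9²/54) = 3.1213
df = 98.83 → 98 (Welch–Satterthwaite, rounded down)
t* = 2.627

CI: 8.60 ± 2.627 · 3.1213 = 8.60 ± 8.20 = (0.40, 16.80)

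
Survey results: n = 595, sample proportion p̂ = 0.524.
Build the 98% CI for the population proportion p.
(0.476, 0.572)

Proportion CI:
SE = √(p̂(1-p̂)/n) = √(0.524 · 0.476 / 595) = 0.02047

z* = 2.326
Margin = z* · SE = 2.326 · 0.02047 = 0.0476

CI: 0.524 ± 0.0476 = (0.476, 0.572)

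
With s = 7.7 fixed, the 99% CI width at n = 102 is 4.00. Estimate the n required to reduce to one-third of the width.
n ≈ 918

CI width ∝ 1/√n
To reduce width by factor 3, need √n to grow by 3 → need 3² = 9 times as many samples.

Current: n = 102, width = 4.00
New: n = 918, width ≈ 1.31

Width reduced by factor of 4.00/1.31 = 3.05.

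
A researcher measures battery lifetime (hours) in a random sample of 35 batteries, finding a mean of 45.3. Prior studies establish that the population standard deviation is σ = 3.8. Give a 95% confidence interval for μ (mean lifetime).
(44.04, 46.56)

z-interval (σ known):
z* = 1.960 for 95% confidence

Margin of error = z* · σ/√n = 1.960 · 3.8/√35 = 1.26

CI: (45.3 - 1.26, 45.3 + 1.26) = (44.04, 46.56)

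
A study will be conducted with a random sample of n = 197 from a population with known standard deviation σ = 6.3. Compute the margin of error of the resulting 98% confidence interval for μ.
Margin of error = 1.04

Margin of error = z* · σ/√n
= 2.326 · 6.3/√197
= 2.326 · 6.3/14.0357
= 1.04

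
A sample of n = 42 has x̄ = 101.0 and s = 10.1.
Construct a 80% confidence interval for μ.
(98.97, 103.03)

t-interval (σ unknown):
df = n - 1 = 41
t* = 1.303 for 80% confidence

Margin of error = t* · s/√n = 1.303 · 10.1/√42 = 2.03

CI: (98.97, 103.03)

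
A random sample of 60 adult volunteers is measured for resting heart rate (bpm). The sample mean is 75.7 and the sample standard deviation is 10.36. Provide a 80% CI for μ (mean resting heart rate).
(73.97, 77.43)

t-interval (σ unknown):
df = n - 1 = 59
t* = 1.296 for 80% confidence

Margin of error = t* · s/√n = 1.296 · 10.36/√60 = 1.73

CI: (73.97, 77.43)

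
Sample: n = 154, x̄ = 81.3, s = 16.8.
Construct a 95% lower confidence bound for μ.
μ ≥ 79.06

Lower bound (one-sided):
t* = 1.655 (one-sided for 95%)
Lower bound = x̄ - t* · s/√n = 81.3 - 1.655 · 16.8/√154 = 79.06

We are 95% confident that μ ≥ 79.06.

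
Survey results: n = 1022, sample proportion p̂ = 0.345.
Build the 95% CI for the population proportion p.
(0.316, 0.374)

Proportion CI:
SE = √(p̂(1-p̂)/n) = √(0.345 · 0.655 / 1022) = 0.01487

z* = 1.960
Margin = z* · SE = 1.960 · 0.01487 = 0.0291

CI: 0.345 ± 0.0291 = (0.316, 0.374)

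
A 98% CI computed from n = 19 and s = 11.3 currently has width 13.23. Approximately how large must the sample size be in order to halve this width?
n ≈ 76

CI width ∝ 1/√n
To reduce width by factor 2, need √n to grow by 2 → need 2² = 4 times as many samples.

Current: n = 19, width = 13.23
New: n = 76, width ≈ 6.16

Width reduced by factor of 13.23/6.16 = 2.15.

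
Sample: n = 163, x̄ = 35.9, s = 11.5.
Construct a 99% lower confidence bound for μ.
μ ≥ 33.78

Lower bound (one-sided):
t* = 2.350 (one-sided for 99%)
Lower bound = x̄ - t* · s/√n = 35.9 - 2.350 · 11.5/√163 = 33.78

We are 99% confident that μ ≥ 33.78.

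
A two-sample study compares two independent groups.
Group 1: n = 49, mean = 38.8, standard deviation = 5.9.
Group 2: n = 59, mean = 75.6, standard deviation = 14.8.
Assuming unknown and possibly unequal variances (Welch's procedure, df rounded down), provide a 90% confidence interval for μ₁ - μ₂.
(-40.30, -33.30)

Difference: x̄₁ - x̄₂ = -36.80
SE = √(s₁²/n₁ + s₂²/n₂) = √(5.9²/49 + 14.8²/59) = 2.1031
df = 78.83 → 78 (Welch–Satterthwaite, rounded down)
t* = 1.665

CI: -36.80 ± 1.665 · 2.1031 = -36.80 ± 3.50 = (-40.30, -33.30)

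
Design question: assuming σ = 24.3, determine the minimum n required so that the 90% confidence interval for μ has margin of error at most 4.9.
n ≥ 67

For margin E ≤ 4.9:
n ≥ (z* · σ / E)²
n ≥ (1.645 · 24.3 / 4.9)²
n ≥ 66.55

Minimum n = 67 (rounding up)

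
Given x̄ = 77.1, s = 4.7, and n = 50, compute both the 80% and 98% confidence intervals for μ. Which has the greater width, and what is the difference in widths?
98% CI is wider by 1.47

df = 49
80% CI: t* = 1.299, (76.24, 77.96), width = 2 · t* · s/√n = 1.73
98% CI: t* = 2.405, (75.50, 78.70), width = 2 · t* · s/√n = 3.20

The 98% CI is wider by 3.20 - 1.73 = 1.47.
Higher confidence requires a wider interval.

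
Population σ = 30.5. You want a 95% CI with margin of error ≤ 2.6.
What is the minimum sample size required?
n ≥ 529

For margin E ≤ 2.6:
n ≥ (z* · σ / E)²
n ≥ (1.960 · 30.5 / 2.6)²
n ≥ 528.65

Minimum n = 529 (rounding up)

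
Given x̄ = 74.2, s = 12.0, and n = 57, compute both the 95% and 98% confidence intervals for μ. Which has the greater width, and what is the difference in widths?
98% CI is wider by 1.24

df = 56
95% CI: t* = 2.003, (71.02, 77.38), width = 2 · t* · s/√n = 6.37
98% CI: t* = 2.395, (70.39, 78.01), width = 2 · t* · s/√n = 7.61

The 98% CI is wider by 7.61 - 6.37 = 1.24.
Higher confidence requires a wider interval.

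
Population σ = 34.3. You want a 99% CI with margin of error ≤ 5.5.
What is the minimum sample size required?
n ≥ 259

For margin E ≤ 5.5:
n ≥ (z* · σ / E)²
n ≥ (2.576 · 34.3 / 5.5)²
n ≥ 258.08

Minimum n = 259 (rounding up)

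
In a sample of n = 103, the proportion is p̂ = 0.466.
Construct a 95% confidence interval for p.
(0.370, 0.562)

Proportion CI:
SE = √(p̂(1-p̂)/n) = √(0.466 · 0.534 / 103) = 0.04915

z* = 1.960
Margin = z* · SE = 1.960 · 0.04915 = 0.0963

CI: 0.466 ± 0.0963 = (0.370, 0.562)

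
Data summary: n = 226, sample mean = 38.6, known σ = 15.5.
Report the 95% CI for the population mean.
(36.58, 40.62)

z-interval (σ known):
z* = 1.960 for 95% confidence

Margin of error = z* · σ/√n = 1.960 · 15.5/√226 = 2.02

CI: (38.6 - 2.02, 38.6 + 2.02) = (36.58, 40.62)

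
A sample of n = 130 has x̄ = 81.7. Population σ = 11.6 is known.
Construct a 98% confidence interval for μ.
(79.33, 84.07)

z-interval (σ known):
z* = 2.326 for 98% confidence

Margin of error = z* · σ/√n = 2.326 · 11.6/√130 = 2.37

CI: (81.7 - 2.37, 81.7 + 2.37) = (79.33, 84.07)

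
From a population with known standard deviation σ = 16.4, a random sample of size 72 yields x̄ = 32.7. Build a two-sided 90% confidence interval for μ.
(29.52, 35.88)

z-interval (σ known):
z* = 1.645 for 90% confidence

Margin of error = z* · σ/√n = 1.645 · 16.4/√72 = 3.18

CI: (32.7 - 3.18, 32.7 + 3.18) = (29.52, 35.88)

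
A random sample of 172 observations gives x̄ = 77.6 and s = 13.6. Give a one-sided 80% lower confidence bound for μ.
μ ≥ 76.72

Lower bound (one-sided):
t* = 0.844 (one-sided for 80%)
Lower bound = x̄ - t* · s/√n = 77.6 - 0.844 · 13.6/√172 = 76.72

We are 80% confident that μ ≥ 76.72.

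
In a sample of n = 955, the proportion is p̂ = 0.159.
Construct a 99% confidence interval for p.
(0.129, 0.189)

Proportion CI:
SE = √(p̂(1-p̂)/n) = √(0.159 · 0.841 / 955) = 0.01183

z* = 2.576
Margin = z* · SE = 2.576 · 0.01183 = 0.0305

CI: 0.159 ± 0.0305 = (0.129, 0.189)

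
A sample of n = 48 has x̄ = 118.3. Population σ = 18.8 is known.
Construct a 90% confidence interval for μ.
(113.84, 122.76)

z-interval (σ known):
z* = 1.645 for 90% confidence

Margin of error = z* · σ/√n = 1.645 · 18.8/√48 = 4.46

CI: (118.3 - 4.46, 118.3 + 4.46) = (113.84, 122.76)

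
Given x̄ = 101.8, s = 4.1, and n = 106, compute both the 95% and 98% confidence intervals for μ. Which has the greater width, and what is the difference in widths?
98% CI is wider by 0.30

df = 105
95% CI: t* = 1.983, (101.01, 102.59), width = 2 · t* · s/√n = 1.58
98% CI: t* = 2.362, (100.86, 102.74), width = 2 · t* · s/√n = 1.88

The 98% CI is wider by 1.88 - 1.58 = 0.30.
Higher confidence requires a wider interval.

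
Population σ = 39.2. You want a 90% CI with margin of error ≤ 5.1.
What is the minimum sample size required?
n ≥ 160

For margin E ≤ 5.1:
n ≥ (z* · σ / E)²
n ≥ (1.645 · 39.2 / 5.1)²
n ≥ 159.87

Minimum n = 160 (rounding up)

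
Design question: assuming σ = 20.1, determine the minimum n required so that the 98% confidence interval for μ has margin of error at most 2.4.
n ≥ 380

For margin E ≤ 2.4:
n ≥ (z* · σ / E)²
n ≥ (2.326 · 20.1 / 2.4)²
n ≥ 379.48

Minimum n = 380 (rounding up)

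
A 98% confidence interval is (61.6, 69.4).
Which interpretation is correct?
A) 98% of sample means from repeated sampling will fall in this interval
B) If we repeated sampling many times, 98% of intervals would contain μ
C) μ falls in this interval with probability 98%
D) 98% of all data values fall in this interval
B

A) Wrong — coverage applies to intervals containing μ, not to future x̄ values.
B) Correct — this is the frequentist long-run coverage interpretation.
C) Wrong — μ is fixed; the randomness lives in the interval, not in μ.
D) Wrong — a CI is about the parameter μ, not individual data values.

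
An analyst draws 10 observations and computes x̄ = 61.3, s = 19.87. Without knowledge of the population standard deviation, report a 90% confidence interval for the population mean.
(49.78, 72.82)

t-interval (σ unknown):
df = n - 1 = 9
t* = 1.833 for 90% confidence

Margin of error = t* · s/√n = 1.833 · 19.87/√10 = 11.52

CI: (49.78, 72.82)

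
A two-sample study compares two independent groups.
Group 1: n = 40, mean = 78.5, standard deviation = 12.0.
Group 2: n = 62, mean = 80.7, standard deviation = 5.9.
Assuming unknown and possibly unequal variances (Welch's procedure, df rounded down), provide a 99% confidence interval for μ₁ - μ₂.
(-7.66, 3.26)

Difference: x̄₁ - x̄₂ = -2.20
SE = √(s₁²/n₁ + s₂²/n₂) = √(12.0²/40 + 5.9²/62) = 2.0400
df = 51.32 → 51 (Welch–Satterthwaite, rounded down)
t* = 2.676

CI: -2.20 ± 2.676 · 2.0400 = -2.20 ± 5.46 = (-7.66, 3.26)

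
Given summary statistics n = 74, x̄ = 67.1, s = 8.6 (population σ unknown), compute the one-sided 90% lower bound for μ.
μ ≥ 65.81

Lower bound (one-sided):
t* = 1.293 (one-sided for 90%)
Lower bound = x̄ - t* · s/√n = 67.1 - 1.293 · 8.6/√74 = 65.81

We are 90% confident that μ ≥ 65.81.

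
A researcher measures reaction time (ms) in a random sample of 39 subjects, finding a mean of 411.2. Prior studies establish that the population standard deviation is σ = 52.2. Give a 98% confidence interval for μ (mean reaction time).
(391.76, 430.64)

z-interval (σ known):
z* = 2.326 for 98% confidence

Margin of error = z* · σ/√n = 2.326 · 52.2/√39 = 19.44

CI: (411.2 - 19.44, 411.2 + 19.44) = (391.76, 430.64)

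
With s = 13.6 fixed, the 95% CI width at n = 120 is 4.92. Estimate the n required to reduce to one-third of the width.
n ≈ 1080

CI width ∝ 1/√n
To reduce width by factor 3, need √n to grow by 3 → need 3² = 9 times as many samples.

Current: n = 120, width = 4.92
New: n = 1080, width ≈ 1.62

Width reduced by factor of 4.92/1.62 = 3.04.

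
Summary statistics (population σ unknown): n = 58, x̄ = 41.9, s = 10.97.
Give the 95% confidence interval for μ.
(39.02, 44.78)

t-interval (σ unknown):
df = n - 1 = 57
t* = 2.002 for 95% confidence

Margin of error = t* · s/√n = 2.002 · 10.97/√58 = 2.88

CI: (39.02, 44.78)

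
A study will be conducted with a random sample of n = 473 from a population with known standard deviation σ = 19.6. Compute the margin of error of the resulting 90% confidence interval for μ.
Margin of error = 1.48

Margin of error = z* · σ/√n
= 1.645 · 19.6/√473
= 1.645 · 19.6/21.7486
= 1.48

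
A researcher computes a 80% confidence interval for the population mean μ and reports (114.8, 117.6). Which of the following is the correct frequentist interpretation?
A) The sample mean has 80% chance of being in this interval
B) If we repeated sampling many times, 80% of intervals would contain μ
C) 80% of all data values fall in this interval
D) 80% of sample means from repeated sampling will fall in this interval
B

A) Wrong — x̄ is observed and sits in the interval by construction.
B) Correct — this is the frequentist long-run coverage interpretation.
C) Wrong — a CI is about the parameter μ, not individual data values.
D) Wrong — coverage applies to intervals containing μ, not to future x̄ values.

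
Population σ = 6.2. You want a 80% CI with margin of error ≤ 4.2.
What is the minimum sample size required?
n ≥ 4

For margin E ≤ 4.2:
n ≥ (z* · σ / E)²
n ≥ (1.282 · 6.2 / 4.2)²
n ≥ 3.58

Minimum n = 4 (rounding up)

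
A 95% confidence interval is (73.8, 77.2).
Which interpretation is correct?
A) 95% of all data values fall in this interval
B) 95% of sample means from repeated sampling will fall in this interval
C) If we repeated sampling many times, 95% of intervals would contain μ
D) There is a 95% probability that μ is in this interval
C

A) Wrong — a CI is about the parameter μ, not individual data values.
B) Wrong — coverage applies to intervals containing μ, not to future x̄ values.
C) Correct — this is the frequentist long-run coverage interpretation.
D) Wrong — μ is fixed; the randomness lives in the interval, not in μ.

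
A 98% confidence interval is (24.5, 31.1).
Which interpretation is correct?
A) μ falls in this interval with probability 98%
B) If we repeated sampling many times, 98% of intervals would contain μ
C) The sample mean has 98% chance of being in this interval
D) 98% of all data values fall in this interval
B

A) Wrong — μ is fixed; the randomness lives in the interval, not in μ.
B) Correct — this is the frequentist long-run coverage interpretation.
C) Wrong — x̄ is observed and sits in the interval by construction.
D) Wrong — a CI is about the parameter μ, not individual data values.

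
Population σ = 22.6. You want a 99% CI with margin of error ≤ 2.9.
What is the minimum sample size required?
n ≥ 404

For margin E ≤ 2.9:
n ≥ (z* · σ / E)²
n ≥ (2.576 · 22.6 / 2.9)²
n ≥ 403.01

Minimum n = 404 (rounding up)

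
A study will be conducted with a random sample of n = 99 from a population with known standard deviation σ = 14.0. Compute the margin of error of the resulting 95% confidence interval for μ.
Margin of error = 2.76

Margin of error = z* · σ/√n
= 1.960 · 14.0/√99
= 1.960 · 14.0/9.9499
= 2.76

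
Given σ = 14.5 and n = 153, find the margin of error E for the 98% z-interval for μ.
Margin of error = 2.73

Margin of error = z* · σ/√n
= 2.326 · 14.5/√153
= 2.326 · 14.5/12.3693
= 2.73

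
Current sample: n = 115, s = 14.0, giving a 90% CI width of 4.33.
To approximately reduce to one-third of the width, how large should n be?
n ≈ 1035

CI width ∝ 1/√n
To reduce width by factor 3, need √n to grow by 3 → need 3² = 9 times as many samples.

Current: n = 115, width = 4.33
New: n = 1035, width ≈ 1.43

Width reduced by factor of 4.33/1.43 = 3.03.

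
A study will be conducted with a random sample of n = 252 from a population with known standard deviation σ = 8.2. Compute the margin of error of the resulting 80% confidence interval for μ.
Margin of error = 0.66

Margin of error = z* · σ/√n
= 1.282 · 8.2/√252
= 1.282 · 8.2/15.8745
= 0.66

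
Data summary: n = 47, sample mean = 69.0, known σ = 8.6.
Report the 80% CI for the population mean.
(67.39, 70.61)

z-interval (σ known):
z* = 1.282 for 80% confidence

Margin of error = z* · σ/√n = 1.282 · 8.6/√47 = 1.61

CI: (69.0 - 1.61, 69.0 + 1.61) = (67.39, 70.61)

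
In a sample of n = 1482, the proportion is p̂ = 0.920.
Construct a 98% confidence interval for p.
(0.904, 0.936)

Proportion CI:
SE = √(p̂(1-p̂)/n) = √(0.920 · 0.080 / 1482) = 0.00705

z* = 2.326
Margin = z* · SE = 2.326 · 0.00705 = 0.0164

CI: 0.920 ± 0.0164 = (0.904, 0.936)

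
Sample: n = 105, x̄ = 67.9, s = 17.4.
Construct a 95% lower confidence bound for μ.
μ ≥ 65.08

Lower bound (one-sided):
t* = 1.660 (one-sided for 95%)
Lower bound = x̄ - t* · s/√n = 67.9 - 1.660 · 17.4/√105 = 65.08

We are 95% confident that μ ≥ 65.08.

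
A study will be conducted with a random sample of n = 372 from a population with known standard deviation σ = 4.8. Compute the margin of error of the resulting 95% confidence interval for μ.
Margin of error = 0.49

Margin of error = z* · σ/√n
= 1.960 · 4.8/√372
= 1.960 · 4.8/19.2873
= 0.49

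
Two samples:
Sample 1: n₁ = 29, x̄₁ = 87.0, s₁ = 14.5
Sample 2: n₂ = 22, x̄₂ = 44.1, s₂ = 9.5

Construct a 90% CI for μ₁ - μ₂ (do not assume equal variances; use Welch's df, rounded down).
(37.25, 48.55)

Difference: x̄₁ - x̄₂ = 42.90
SE = √(s₁²/n₁ + s₂²/n₂) = √(14.5²/29 + 9.5²/22) = 3.3693
df = 48.11 → 48 (Welch–Satterthwaite, rounded down)
t* = 1.677

CI: 42.90 ± 1.677 · 3.3693 = 42.90 ± 5.65 = (37.25, 48.55)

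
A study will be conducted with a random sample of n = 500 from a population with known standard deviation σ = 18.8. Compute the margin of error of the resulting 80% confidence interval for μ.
Margin of error = 1.08

Margin of error = z* · σ/√n
= 1.282 · 18.8/√500
= 1.282 · 18.8/22.3607
= 1.08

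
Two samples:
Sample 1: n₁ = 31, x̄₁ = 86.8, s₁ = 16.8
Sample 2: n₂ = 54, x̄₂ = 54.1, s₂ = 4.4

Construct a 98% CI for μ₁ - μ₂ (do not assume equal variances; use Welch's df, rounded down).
(25.17, 40.23)

Difference: x̄₁ - x̄₂ = 32.70
SE = √(s₁²/n₁ + s₂²/n₂) = √(16.8²/31 + 4.4²/54) = 3.0762
df = 32.38 → 32 (Welch–Satterthwaite, rounded down)
t* = 2.449

CI: 32.70 ± 2.449 · 3.0762 = 32.70 ± 7.53 = (25.17, 40.23)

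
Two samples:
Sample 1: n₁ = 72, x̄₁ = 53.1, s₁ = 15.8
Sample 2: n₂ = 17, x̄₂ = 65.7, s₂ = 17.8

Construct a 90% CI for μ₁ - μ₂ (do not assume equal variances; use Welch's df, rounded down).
(-20.67, -4.53)

Difference: x̄₁ - x̄₂ = -12.60
SE = √(s₁²/n₁ + s₂²/n₂) = √(15.8²/72 + 17.8²/17) = 4.7016
df = 22.33 → 22 (Welch–Satterthwaite, rounded down)
t* = 1.717

CI: -12.60 ± 1.717 · 4.7016 = -12.60 ± 8.07 = (-20.67, -4.53)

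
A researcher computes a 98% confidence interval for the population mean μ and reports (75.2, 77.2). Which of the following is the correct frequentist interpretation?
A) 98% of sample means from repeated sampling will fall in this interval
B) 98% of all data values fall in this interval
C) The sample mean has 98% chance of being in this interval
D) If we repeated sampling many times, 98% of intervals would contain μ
D

A) Wrong — coverage applies to intervals containing μ, not to future x̄ values.
B) Wrong — a CI is about the parameter μ, not individual data values.
C) Wrong — x̄ is observed and sits in the interval by construction.
D) Correct — this is the frequentist long-run coverage interpretation.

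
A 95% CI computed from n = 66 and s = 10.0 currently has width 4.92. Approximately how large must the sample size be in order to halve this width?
n ≈ 264

CI width ∝ 1/√n
To reduce width by factor 2, need √n to grow by 2 → need 2² = 4 times as many samples.

Current: n = 66, width = 4.92
New: n = 264, width ≈ 2.42

Width reduced by factor of 4.92/2.42 = 2.03.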